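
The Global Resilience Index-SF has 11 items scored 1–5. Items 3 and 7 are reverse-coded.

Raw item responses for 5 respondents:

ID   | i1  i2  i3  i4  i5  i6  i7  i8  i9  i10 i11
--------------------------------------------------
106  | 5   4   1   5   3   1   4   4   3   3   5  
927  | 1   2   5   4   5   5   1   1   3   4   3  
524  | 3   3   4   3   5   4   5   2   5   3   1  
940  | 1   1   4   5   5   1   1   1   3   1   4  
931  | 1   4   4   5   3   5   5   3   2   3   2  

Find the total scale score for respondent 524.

32

Respondent 524 raw: 3, 3, 4, 3, 5, 4, 5, 2, 5, 3, 1.
Reverse-coded (reversed = (1+5) − raw = 6 − raw):
  item 1: 3
  item 2: 3
  item 3: 6 − 4 = 2
  item 4: 3
  item 5: 5
  item 6: 4
  item 7: 6 − 5 = 1
  item 8: 2
  item 9: 5
  item 10: 3
  item 11: 1
Sum = 3 + 3 + 2 + 3 + 5 + 4 + 1 + 2 + 5 + 3 + 1 = 32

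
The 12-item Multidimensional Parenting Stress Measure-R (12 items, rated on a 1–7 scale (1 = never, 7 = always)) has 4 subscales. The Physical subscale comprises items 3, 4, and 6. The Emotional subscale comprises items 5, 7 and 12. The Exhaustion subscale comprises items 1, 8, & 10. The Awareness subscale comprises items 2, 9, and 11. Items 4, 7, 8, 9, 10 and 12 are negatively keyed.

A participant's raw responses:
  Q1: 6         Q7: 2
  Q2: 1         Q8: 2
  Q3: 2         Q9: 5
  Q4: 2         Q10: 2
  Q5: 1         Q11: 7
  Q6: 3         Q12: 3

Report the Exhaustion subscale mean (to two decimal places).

6.00

Exhaustion items: 1, 8, 10.
Of these, items 8 and 10 are negatively keyed; reverse-coded value = 8 − response.
  item 1: 6
  item 8: 8 − 2 = 6
  item 10: 8 − 2 = 6
Sum = 6 + 6 + 6 = 18
Mean = 18 / 3 = 6.00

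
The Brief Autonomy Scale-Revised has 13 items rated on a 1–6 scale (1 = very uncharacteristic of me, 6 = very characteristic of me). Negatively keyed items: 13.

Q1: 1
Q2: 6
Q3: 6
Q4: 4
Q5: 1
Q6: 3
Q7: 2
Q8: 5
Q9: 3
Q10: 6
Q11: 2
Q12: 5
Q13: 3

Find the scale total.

Apply reverse scoring (reversed = (1+6) − raw = 7 − raw):
  item 13: 7 − 3 = 4
Scored responses: 1, 6, 6, 4, 1, 3, 2, 5, 3, 6, 2, 5, 4
Total = 1 + 6 + 6 + 4 + 1 + 3 + 2 + 5 + 3 + 6 + 2 + 5 + 4 = 48

48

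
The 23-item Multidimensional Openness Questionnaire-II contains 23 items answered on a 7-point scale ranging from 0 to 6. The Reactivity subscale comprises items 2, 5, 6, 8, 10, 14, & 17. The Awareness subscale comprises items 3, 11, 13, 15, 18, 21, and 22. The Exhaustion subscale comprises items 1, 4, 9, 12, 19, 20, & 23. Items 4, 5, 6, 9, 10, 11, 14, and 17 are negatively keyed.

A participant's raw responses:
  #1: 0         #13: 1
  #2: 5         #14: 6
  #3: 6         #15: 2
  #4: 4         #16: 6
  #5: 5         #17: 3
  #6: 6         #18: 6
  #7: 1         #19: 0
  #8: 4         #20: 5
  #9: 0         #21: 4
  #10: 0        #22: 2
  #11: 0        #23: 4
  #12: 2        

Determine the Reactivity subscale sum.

Reactivity items: 2, 5, 6, 8, 10, 14, 17.
Of these, items 5, 6, 10, 14, and 17 are negatively keyed; reverse-coded value = 6 − response.
  item 2: 5
  item 5: 6 − 5 = 1
  item 6: 6 − 6 = 0
  item 8: 4
  item 10: 6 − 0 = 6
  item 14: 6 − 6 = 0
  item 17: 6 − 3 = 3
Sum = 5 + 1 + 0 + 4 + 6 + 0 + 3 = 19

19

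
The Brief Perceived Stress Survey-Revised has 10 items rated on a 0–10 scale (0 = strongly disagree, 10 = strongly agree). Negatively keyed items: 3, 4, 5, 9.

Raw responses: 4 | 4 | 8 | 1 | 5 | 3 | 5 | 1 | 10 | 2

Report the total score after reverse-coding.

Raw sum = 43. Negatively keyed items: 3, 4, 5, 9; their raw sum = 24.
Each reversal replaces raw with 10 − raw, changing the total by 10 − 2·raw per item.
Total = 43 + 4·10 − 2·24 = 43 + 40 − 48 = 35

35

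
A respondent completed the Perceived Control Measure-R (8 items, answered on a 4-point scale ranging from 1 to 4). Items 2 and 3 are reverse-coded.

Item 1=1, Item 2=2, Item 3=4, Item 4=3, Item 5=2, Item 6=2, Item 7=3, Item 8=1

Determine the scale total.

16

Apply reverse scoring (reversed = (1+4) − raw = 5 − raw):
  item 2: 5 − 2 = 3
  item 3: 5 − 4 = 1
After reverse-coding: 1, 3, 1, 3, 2, 2, 3, 1
Total = 1 + 3 + 1 + 3 + 2 + 2 + 3 + 1 = 16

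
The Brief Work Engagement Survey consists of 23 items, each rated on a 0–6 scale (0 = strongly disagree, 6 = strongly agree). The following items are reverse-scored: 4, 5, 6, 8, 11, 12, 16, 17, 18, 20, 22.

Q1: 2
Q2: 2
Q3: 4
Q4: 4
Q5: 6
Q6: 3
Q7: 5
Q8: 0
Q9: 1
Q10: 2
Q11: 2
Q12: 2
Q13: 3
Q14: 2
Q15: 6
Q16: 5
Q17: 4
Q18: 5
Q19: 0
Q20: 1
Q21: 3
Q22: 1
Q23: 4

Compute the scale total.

67

Raw sum = 67. Reverse-scored items: 4, 5, 6, 8, 11, 12, 16, 17, 18, 20, 22; their raw sum = 33.
Each reversal replaces raw with 6 − raw, changing the total by 6 − 2·raw per item.
Total = 67 + 11·6 − 2·33 = 67 + 66 − 66 = 67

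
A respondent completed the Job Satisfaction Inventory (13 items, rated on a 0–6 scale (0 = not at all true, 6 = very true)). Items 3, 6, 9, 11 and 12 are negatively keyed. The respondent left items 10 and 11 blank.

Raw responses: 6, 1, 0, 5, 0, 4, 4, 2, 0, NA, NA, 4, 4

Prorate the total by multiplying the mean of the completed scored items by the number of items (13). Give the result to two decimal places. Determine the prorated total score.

Reverse-coded (on a 0–6 scale, reversed = 6 − raw):
  item 3: 6 − 0 = 6
  item 6: 6 − 4 = 2
  item 9: 6 − 0 = 6
  item 12: 6 − 4 = 2
Completed scored items (11 of 13): 6, 1, 6, 5, 0, 2, 4, 2, 6, 2, 4; sum = 38.
Person mean = 38 / 11 ≈ 3.4545
Prorated total = (38 / 11) × 13 = 44.91 (to 2 dp)

44.91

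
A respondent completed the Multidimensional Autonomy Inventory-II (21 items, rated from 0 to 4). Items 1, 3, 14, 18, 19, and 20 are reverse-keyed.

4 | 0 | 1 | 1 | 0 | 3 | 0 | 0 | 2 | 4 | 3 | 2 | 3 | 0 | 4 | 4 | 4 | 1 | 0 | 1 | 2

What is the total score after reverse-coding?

49

Raw sum = 39. Reverse-keyed items: 1, 3, 14, 18, 19, 20; their raw sum = 7.
Each reversal replaces raw with 4 − raw, changing the total by 4 − 2·raw per item.
Total = 39 + 6·4 − 2·7 = 39 + 24 − 14 = 49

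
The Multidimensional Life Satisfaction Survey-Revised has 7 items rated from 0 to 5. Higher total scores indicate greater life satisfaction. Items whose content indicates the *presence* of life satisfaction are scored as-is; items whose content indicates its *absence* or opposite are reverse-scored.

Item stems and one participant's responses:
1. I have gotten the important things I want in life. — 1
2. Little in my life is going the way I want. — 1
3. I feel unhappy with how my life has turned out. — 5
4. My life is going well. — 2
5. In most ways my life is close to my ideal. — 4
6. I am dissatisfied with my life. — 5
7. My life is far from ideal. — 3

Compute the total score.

Items 2, 3, 6, 7 describe the absence/opposite of life satisfaction → reverse-score.
reverse-coded value = 5 − response.
  item 1: 1
  item 2: 5 − 1 = 4
  item 3: 5 − 5 = 0
  item 4: 2
  item 5: 4
  item 6: 5 − 5 = 0
  item 7: 5 − 3 = 2
Total = 1 + 4 + 0 + 2 + 4 + 0 + 2 = 13

13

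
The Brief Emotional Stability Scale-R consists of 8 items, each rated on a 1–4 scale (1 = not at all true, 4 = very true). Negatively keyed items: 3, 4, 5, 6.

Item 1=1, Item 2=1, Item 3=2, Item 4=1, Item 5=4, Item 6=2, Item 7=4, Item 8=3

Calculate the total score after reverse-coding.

Raw sum = 18. Negatively keyed items: 3, 4, 5, 6; their raw sum = 9.
Each reversal replaces raw with 5 − raw, changing the total by 5 − 2·raw per item.
Total = 18 + 4·5 − 2·9 = 18 + 20 − 18 = 20

20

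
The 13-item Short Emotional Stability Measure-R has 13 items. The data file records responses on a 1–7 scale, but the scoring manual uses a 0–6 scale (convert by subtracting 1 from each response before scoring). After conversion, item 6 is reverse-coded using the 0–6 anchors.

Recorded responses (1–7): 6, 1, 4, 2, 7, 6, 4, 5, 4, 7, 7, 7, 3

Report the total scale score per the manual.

Convert to 0–6: 5, 0, 3, 1, 6, 5, 3, 4, 3, 6, 6, 6, 2
Reverse-coded (reverse-coded value = 6 − response):
  item 6: 6 − 5 = 1
Scored: 5, 0, 3, 1, 6, 1, 3, 4, 3, 6, 6, 6, 2
Total = 46

46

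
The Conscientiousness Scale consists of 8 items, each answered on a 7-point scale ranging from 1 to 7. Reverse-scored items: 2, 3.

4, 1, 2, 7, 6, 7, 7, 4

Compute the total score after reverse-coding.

48

Raw sum = 38. Reverse-scored items: 2, 3; their raw sum = 3.
Each reversal replaces raw with 8 − raw, changing the total by 8 − 2·raw per item.
Total = 38 + 2·8 − 2·3 = 38 + 16 − 6 = 48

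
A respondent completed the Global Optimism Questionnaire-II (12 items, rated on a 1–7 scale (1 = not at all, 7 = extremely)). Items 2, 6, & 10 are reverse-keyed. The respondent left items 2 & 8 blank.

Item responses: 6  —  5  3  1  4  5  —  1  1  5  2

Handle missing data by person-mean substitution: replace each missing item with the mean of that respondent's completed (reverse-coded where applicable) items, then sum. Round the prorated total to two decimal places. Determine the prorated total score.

Reverse-coded (reversed = (1+7) − raw = 8 − raw):
  item 6: 8 − 4 = 4
  item 10: 8 − 1 = 7
Completed scored items (10 of 12): 6, 5, 3, 1, 4, 5, 1, 7, 5, 2; sum = 39.
Person mean = 39 / 10 ≈ 3.9000
Prorated total = (39 / 10) × 12 = 46.80 (to 2 dp)

46.80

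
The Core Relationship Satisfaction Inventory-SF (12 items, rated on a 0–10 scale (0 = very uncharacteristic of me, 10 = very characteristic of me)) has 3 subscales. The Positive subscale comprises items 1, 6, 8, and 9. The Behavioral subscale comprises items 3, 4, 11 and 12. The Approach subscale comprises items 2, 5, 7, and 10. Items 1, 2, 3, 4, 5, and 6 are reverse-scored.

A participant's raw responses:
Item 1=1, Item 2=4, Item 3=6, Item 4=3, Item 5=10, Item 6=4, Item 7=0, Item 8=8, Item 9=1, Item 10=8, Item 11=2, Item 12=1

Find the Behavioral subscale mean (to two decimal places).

Behavioral items: 3, 4, 11, 12.
Of these, items 3 & 4 are reverse-scored; reversed = (0+10) − raw = 10 − raw.
  item 3: 10 − 6 = 4
  item 4: 10 − 3 = 7
  item 11: 2
  item 12: 1
Sum = 4 + 7 + 2 + 1 = 14
Mean = 14 / 4 = 3.50

3.50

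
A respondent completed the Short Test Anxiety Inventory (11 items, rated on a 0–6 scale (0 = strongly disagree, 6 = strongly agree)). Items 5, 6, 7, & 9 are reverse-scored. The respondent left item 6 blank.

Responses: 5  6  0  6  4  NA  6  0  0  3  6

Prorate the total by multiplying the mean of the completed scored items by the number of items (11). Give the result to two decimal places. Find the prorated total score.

Reverse-coded (reversed = (0+6) − raw = 6 − raw):
  item 5: 6 − 4 = 2
  item 7: 6 − 6 = 0
  item 9: 6 − 0 = 6
Completed scored items (10 of 11): 5, 6, 0, 6, 2, 0, 0, 6, 3, 6; sum = 34.
Person mean = 34 / 10 ≈ 3.4000
Prorated total = (34 / 10) × 11 = 37.40 (to 2 dp)

37.40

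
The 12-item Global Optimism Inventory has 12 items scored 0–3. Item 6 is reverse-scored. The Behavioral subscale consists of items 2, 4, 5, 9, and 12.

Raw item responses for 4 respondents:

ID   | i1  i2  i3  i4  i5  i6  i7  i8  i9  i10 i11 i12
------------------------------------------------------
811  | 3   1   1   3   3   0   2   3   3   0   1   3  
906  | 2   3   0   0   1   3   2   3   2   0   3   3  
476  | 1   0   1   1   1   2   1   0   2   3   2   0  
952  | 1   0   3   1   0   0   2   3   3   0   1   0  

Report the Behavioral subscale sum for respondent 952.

Respondent 952 raw: 1, 0, 3, 1, 0, 0, 2, 3, 3, 0, 1, 0.
Behavioral items: 2, 4, 5, 9, 12.
Reverse-coded (reversed = (0+3) − raw = 3 − raw):
  item 2: 0
  item 4: 1
  item 5: 0
  item 9: 3
  item 12: 0
Sum = 0 + 1 + 0 + 3 + 0 = 4

4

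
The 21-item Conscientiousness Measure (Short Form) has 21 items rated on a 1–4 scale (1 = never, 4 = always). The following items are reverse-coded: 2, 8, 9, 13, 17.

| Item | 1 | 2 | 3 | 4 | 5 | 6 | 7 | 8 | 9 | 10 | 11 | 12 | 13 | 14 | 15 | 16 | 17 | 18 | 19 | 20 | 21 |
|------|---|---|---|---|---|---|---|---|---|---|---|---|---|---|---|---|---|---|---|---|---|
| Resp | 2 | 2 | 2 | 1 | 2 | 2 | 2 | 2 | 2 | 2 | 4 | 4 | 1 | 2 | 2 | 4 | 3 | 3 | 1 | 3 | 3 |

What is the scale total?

54

Reversing items 2, 8, 9, 13, and 17 with 5 − raw:
Total = 2 + (5−2) + 2 + 1 + 2 + 2 + 2 + (5−2) + (5−2) + 2 + 4 + 4 + (5−1) + 2 + 2 + 4 + (5−3) + 3 + 1 + 3 + 3
      = 2 + 3 + 2 + 1 + 2 + 2 + 2 + 3 + 3 + 2 + 4 + 4 + 4 + 2 + 2 + 4 + 2 + 3 + 1 + 3 + 3 = 54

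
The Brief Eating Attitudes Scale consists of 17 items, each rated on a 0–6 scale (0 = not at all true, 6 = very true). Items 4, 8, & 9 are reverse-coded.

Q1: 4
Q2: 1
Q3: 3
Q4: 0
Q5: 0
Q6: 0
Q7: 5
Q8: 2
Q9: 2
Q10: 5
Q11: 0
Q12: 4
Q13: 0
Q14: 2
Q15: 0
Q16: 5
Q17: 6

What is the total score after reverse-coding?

49

Reverse-coded items (reverse-coded value = 6 − response):
  item 4: 6 − 0 = 6
  item 8: 6 − 2 = 4
  item 9: 6 − 2 = 4
After reverse-coding: 4, 1, 3, 6, 0, 0, 5, 4, 4, 5, 0, 4, 0, 2, 0, 5, 6
Total = 4 + 1 + 3 + 6 + 0 + 0 + 5 + 4 + 4 + 5 + 0 + 4 + 0 + 2 + 0 + 5 + 6 = 49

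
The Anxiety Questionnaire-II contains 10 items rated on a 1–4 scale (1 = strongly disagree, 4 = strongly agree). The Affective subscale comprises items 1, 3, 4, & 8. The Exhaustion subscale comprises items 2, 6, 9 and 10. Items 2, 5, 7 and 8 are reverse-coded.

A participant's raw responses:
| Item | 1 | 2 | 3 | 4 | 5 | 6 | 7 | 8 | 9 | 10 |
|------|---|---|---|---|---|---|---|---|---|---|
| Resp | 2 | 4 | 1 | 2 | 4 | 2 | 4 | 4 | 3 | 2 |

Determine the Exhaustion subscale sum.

8

Exhaustion items: 2, 6, 9, 10.
Of these, item 2 is reverse-coded; reversed = (1+4) − raw = 5 − raw.
  item 2: 5 − 4 = 1
  item 6: 2
  item 9: 3
  item 10: 2
Sum = 1 + 2 + 3 + 2 = 8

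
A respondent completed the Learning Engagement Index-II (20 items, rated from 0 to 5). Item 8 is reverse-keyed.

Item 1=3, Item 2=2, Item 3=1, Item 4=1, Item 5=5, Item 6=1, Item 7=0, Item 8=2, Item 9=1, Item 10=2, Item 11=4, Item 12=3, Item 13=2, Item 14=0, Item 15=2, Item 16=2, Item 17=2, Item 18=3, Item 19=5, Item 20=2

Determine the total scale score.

Reversing item 8 with 5 − raw:
Total = 3 + 2 + 1 + 1 + 5 + 1 + 0 + (5−2) + 1 + 2 + 4 + 3 + 2 + 0 + 2 + 2 + 2 + 3 + 5 + 2
      = 3 + 2 + 1 + 1 + 5 + 1 + 0 + 3 + 1 + 2 + 4 + 3 + 2 + 0 + 2 + 2 + 2 + 3 + 5 + 2 = 44

44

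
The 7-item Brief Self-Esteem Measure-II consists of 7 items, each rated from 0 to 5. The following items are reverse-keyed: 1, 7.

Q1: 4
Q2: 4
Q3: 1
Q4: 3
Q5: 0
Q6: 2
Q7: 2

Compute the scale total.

Reversing items 1 and 7 with 5 − raw:
Total = (5−4) + 4 + 1 + 3 + 0 + 2 + (5−2)
      = 1 + 4 + 1 + 3 + 0 + 2 + 3 = 14

14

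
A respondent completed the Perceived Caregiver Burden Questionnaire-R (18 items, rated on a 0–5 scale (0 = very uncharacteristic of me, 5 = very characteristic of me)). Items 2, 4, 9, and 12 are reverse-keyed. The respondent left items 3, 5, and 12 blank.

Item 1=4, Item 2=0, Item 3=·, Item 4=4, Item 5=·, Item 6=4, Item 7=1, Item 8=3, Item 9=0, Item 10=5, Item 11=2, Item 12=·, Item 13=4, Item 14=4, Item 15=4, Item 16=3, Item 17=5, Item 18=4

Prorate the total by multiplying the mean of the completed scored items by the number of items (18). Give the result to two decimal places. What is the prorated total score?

Reverse-coded (reversed = (0+5) − raw = 5 − raw):
  item 2: 5 − 0 = 5
  item 4: 5 − 4 = 1
  item 9: 5 − 0 = 5
Completed scored items (15 of 18): 4, 5, 1, 4, 1, 3, 5, 5, 2, 4, 4, 4, 3, 5, 4; sum = 54.
Person mean = 54 / 15 ≈ 3.6000
Prorated total = (54 / 15) × 18 = 64.80 (to 2 dp)

64.80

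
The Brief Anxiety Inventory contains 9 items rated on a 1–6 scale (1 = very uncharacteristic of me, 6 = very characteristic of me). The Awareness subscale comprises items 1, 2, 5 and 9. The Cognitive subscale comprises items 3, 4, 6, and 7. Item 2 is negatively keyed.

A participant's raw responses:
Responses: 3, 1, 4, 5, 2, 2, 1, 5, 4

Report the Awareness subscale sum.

Awareness items: 1, 2, 5, 9.
Of these, item 2 is negatively keyed; on a 1–6 scale, reversed = 7 − raw.
  item 1: 3
  item 2: 7 − 1 = 6
  item 5: 2
  item 9: 4
Sum = 3 + 6 + 2 + 4 = 15

15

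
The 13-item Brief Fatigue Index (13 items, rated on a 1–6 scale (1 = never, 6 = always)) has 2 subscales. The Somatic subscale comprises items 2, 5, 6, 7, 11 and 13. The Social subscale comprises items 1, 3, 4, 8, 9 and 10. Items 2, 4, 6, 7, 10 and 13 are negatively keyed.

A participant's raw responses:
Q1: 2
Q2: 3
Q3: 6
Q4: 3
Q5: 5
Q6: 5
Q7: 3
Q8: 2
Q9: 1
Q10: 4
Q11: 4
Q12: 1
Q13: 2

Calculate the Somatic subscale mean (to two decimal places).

Somatic items: 2, 5, 6, 7, 11, 13.
Of these, items 2, 6, 7 and 13 are negatively keyed; reverse-coded value = 7 − response.
  item 2: 7 − 3 = 4
  item 5: 5
  item 6: 7 − 5 = 2
  item 7: 7 − 3 = 4
  item 11: 4
  item 13: 7 − 2 = 5
Sum = 4 + 5 + 2 + 4 + 4 + 5 = 24
Mean = 24 / 6 = 4.00

4.00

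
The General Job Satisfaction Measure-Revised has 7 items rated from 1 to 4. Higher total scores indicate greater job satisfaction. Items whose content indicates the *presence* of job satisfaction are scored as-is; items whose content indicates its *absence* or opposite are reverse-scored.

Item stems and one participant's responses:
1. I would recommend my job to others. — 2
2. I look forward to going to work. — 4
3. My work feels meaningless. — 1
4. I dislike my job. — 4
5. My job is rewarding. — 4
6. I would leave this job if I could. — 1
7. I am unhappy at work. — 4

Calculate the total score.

Items 3, 4, 6, 7 describe the absence/opposite of job satisfaction → reverse-score.
on a 1–4 scale, reversed = 5 − raw.
  item 1: 2
  item 2: 4
  item 3: 5 − 1 = 4
  item 4: 5 − 4 = 1
  item 5: 4
  item 6: 5 − 1 = 4
  item 7: 5 − 4 = 1
Total = 2 + 4 + 4 + 1 + 4 + 4 + 1 = 20

20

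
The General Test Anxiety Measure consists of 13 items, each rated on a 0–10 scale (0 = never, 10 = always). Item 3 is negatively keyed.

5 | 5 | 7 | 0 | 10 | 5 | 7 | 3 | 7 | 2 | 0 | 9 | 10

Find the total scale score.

66

Negatively keyed items use 10 − raw:
  item 3: 10 − 7 = 3
Scored responses: 5, 5, 3, 0, 10, 5, 7, 3, 7, 2, 0, 9, 10
Total = 5 + 5 + 3 + 0 + 10 + 5 + 7 + 3 + 7 + 2 + 0 + 9 + 10 = 66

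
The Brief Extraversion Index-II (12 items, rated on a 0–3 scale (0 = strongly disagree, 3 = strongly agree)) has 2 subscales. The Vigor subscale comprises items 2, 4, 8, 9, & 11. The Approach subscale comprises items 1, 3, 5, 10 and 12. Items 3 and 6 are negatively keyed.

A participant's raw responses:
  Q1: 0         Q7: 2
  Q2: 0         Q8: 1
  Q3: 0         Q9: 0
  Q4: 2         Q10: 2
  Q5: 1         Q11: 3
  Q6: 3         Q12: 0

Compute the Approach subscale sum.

Approach items: 1, 3, 5, 10, 12.
Of these, item 3 is negatively keyed; reversed = (0+3) − raw = 3 − raw.
  item 1: 0
  item 3: 3 − 0 = 3
  item 5: 1
  item 10: 2
  item 12: 0
Sum = 0 + 3 + 1 + 2 + 0 = 6

6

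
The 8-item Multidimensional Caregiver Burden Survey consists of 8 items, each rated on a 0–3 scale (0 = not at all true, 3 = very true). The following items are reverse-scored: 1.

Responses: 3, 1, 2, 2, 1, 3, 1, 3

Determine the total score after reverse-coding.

Reversing item 1 with 3 − raw:
Total = (3−3) + 1 + 2 + 2 + 1 + 3 + 1 + 3
      = 0 + 1 + 2 + 2 + 1 + 3 + 1 + 3 = 13

13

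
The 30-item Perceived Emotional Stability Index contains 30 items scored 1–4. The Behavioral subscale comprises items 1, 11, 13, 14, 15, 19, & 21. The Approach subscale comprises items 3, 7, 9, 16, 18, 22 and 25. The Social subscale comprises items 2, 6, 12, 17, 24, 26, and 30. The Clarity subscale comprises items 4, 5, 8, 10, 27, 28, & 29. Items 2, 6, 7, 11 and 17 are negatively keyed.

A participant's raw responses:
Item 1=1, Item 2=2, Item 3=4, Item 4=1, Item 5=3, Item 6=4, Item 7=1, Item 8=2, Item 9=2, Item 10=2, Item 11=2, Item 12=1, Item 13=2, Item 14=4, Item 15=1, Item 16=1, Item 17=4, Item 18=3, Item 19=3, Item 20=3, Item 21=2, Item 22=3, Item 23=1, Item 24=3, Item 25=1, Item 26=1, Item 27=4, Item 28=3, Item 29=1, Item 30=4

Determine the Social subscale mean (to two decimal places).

Social items: 2, 6, 12, 17, 24, 26, 30.
Of these, items 2, 6 and 17 are negatively keyed; on a 1–4 scale, reversed = 5 − raw.
  item 2: 5 − 2 = 3
  item 6: 5 − 4 = 1
  item 12: 1
  item 17: 5 − 4 = 1
  item 24: 3
  item 26: 1
  item 30: 4
Sum = 3 + 1 + 1 + 1 + 3 + 1 + 4 = 14
Mean = 14 / 7 = 2.00

2.00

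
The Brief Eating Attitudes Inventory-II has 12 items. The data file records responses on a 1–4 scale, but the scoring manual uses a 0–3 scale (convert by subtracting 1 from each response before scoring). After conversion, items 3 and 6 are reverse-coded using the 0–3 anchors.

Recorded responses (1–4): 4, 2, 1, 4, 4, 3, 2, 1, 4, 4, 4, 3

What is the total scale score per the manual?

26

Convert to 0–3: 3, 1, 0, 3, 3, 2, 1, 0, 3, 3, 3, 2
Reverse-coded (reversed = (0+3) − raw = 3 − raw):
  item 3: 3 − 0 = 3
  item 6: 3 − 2 = 1
Scored: 3, 1, 3, 3, 3, 1, 1, 0, 3, 3, 3, 2
Total = 26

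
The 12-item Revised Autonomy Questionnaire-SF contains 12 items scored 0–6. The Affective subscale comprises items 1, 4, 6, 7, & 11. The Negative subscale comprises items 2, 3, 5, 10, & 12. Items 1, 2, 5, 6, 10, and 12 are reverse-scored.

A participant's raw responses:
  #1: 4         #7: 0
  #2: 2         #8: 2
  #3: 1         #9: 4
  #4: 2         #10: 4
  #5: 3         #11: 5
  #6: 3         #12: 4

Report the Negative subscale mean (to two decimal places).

2.40

Negative items: 2, 3, 5, 10, 12.
Of these, items 2, 5, 10, & 12 are reverse-scored; on a 0–6 scale, reversed = 6 − raw.
  item 2: 6 − 2 = 4
  item 3: 1
  item 5: 6 − 3 = 3
  item 10: 6 − 4 = 2
  item 12: 6 − 4 = 2
Sum = 4 + 1 + 3 + 2 + 2 = 12
Mean = 12 / 5 = 2.40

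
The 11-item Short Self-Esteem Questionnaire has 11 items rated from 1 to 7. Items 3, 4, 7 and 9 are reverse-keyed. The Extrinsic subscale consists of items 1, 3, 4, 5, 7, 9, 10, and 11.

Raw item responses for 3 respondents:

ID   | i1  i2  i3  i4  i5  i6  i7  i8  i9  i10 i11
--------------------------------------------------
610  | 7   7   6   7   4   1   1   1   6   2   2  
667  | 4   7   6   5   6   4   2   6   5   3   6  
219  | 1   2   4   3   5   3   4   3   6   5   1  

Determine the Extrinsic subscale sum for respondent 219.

27

Respondent 219 raw: 1, 2, 4, 3, 5, 3, 4, 3, 6, 5, 1.
Extrinsic items: 1, 3, 4, 5, 7, 9, 10, 11.
Reverse-coded (reversed = (1+7) − raw = 8 − raw):
  item 1: 1
  item 3: 8 − 4 = 4
  item 4: 8 − 3 = 5
  item 5: 5
  item 7: 8 − 4 = 4
  item 9: 8 − 6 = 2
  item 10: 5
  item 11: 1
Sum = 1 + 4 + 5 + 5 + 4 + 2 + 5 + 1 = 27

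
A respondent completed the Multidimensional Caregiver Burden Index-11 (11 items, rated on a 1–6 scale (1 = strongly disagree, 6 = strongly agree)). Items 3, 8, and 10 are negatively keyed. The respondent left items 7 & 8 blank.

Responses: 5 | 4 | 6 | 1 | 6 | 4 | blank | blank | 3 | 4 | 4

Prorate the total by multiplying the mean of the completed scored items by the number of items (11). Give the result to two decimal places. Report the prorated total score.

Reverse-coded (on a 1–6 scale, reversed = 7 − raw):
  item 3: 7 − 6 = 1
  item 10: 7 − 4 = 3
Completed scored items (9 of 11): 5, 4, 1, 1, 6, 4, 3, 3, 4; sum = 31.
Person mean = 31 / 9 ≈ 3.4444
Prorated total = (31 / 9) × 11 = 37.89 (to 2 dp)

37.89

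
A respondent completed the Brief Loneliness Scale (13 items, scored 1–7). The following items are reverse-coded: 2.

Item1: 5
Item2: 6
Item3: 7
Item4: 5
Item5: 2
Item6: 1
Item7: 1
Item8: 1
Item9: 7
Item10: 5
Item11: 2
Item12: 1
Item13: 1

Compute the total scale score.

Reversing item 2 with 8 − raw:
Total = 5 + (8−6) + 7 + 5 + 2 + 1 + 1 + 1 + 7 + 5 + 2 + 1 + 1
      = 5 + 2 + 7 + 5 + 2 + 1 + 1 + 1 + 7 + 5 + 2 + 1 + 1 = 40

40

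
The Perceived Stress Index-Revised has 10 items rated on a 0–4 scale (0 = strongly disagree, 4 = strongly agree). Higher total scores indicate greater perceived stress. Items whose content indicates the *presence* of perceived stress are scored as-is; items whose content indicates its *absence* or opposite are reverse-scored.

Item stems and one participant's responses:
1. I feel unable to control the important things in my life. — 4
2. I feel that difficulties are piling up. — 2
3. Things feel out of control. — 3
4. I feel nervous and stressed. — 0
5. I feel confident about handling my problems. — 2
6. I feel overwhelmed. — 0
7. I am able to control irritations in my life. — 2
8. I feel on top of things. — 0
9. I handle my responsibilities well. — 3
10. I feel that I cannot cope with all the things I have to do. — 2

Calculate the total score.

Items 5, 7, 8, 9 describe the absence/opposite of perceived stress → reverse-score.
reverse-coded value = 4 − response.
  item 1: 4
  item 2: 2
  item 3: 3
  item 4: 0
  item 5: 4 − 2 = 2
  item 6: 0
  item 7: 4 − 2 = 2
  item 8: 4 − 0 = 4
  item 9: 4 − 3 = 1
  item 10: 2
Total = 4 + 2 + 3 + 0 + 2 + 0 + 2 + 4 + 1 + 2 = 20

20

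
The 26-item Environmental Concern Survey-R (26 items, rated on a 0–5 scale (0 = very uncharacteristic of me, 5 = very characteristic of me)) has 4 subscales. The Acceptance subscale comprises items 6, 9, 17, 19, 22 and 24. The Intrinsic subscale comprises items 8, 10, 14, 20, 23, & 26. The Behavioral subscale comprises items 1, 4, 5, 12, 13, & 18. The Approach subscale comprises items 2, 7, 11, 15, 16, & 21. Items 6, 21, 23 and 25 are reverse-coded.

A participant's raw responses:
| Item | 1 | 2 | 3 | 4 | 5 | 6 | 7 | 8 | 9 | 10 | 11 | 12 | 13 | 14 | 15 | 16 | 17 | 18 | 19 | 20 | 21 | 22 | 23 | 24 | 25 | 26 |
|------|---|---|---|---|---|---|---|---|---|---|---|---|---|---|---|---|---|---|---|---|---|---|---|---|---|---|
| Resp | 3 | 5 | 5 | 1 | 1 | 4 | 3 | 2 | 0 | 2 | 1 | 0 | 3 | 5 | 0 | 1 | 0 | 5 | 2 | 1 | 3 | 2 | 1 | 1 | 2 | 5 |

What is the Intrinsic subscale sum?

19

Intrinsic items: 8, 10, 14, 20, 23, 26.
Of these, item 23 is reverse-coded; reversed = (0+5) − raw = 5 − raw.
  item 8: 2
  item 10: 2
  item 14: 5
  item 20: 1
  item 23: 5 − 1 = 4
  item 26: 5
Sum = 2 + 2 + 5 + 1 + 4 + 5 = 19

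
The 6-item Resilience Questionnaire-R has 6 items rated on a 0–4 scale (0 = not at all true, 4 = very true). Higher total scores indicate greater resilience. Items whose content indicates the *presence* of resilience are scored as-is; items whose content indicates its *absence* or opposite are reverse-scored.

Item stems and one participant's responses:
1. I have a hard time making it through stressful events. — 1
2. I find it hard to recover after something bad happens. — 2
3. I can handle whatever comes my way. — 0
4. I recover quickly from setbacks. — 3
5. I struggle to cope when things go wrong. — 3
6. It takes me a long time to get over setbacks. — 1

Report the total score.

12

Items 1, 2, 5, 6 describe the absence/opposite of resilience → reverse-score.
reverse-coded value = 4 − response.
  item 1: 4 − 1 = 3
  item 2: 4 − 2 = 2
  item 3: 0
  item 4: 3
  item 5: 4 − 3 = 1
  item 6: 4 − 1 = 3
Total = 3 + 2 + 0 + 3 + 1 + 3 = 12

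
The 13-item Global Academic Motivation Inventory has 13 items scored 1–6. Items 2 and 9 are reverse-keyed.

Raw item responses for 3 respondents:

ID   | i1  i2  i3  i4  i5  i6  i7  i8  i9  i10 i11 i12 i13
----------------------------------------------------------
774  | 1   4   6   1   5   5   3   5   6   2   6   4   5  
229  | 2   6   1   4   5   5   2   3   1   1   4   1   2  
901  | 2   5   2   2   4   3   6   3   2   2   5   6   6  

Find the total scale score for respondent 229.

37

Respondent 229 raw: 2, 6, 1, 4, 5, 5, 2, 3, 1, 1, 4, 1, 2.
Reverse-coded (reversed = (1+6) − raw = 7 − raw):
  item 1: 2
  item 2: 7 − 6 = 1
  item 3: 1
  item 4: 4
  item 5: 5
  item 6: 5
  item 7: 2
  item 8: 3
  item 9: 7 − 1 = 6
  item 10: 1
  item 11: 4
  item 12: 1
  item 13: 2
Sum = 2 + 1 + 1 + 4 + 5 + 5 + 2 + 3 + 6 + 1 + 4 + 1 + 2 = 37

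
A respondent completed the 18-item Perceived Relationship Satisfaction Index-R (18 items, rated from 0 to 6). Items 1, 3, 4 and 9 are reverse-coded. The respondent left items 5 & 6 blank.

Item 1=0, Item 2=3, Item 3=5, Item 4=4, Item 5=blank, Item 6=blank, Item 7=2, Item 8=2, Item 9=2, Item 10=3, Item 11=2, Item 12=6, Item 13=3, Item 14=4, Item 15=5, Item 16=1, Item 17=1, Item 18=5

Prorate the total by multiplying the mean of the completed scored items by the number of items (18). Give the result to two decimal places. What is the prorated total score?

Reverse-coded (reverse-coded value = 6 − response):
  item 1: 6 − 0 = 6
  item 3: 6 − 5 = 1
  item 4: 6 − 4 = 2
  item 9: 6 − 2 = 4
Completed scored items (16 of 18): 6, 3, 1, 2, 2, 2, 4, 3, 2, 6, 3, 4, 5, 1, 1, 5; sum = 50.
Person mean = 50 / 16 ≈ 3.1250
Prorated total = (50 / 16) × 18 = 56.25 (to 2 dp)

56.25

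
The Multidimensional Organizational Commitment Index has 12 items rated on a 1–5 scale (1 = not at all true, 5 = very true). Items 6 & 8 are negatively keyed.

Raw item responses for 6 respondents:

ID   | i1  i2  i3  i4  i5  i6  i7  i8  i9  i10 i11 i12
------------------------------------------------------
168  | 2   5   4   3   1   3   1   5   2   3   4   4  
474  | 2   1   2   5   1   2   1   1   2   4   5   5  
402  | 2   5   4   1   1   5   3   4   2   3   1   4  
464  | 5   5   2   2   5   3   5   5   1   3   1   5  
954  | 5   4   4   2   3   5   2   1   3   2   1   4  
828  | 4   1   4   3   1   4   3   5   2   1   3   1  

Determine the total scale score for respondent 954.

36

Respondent 954 raw: 5, 4, 4, 2, 3, 5, 2, 1, 3, 2, 1, 4.
Reverse-coded (reverse-coded value = 6 − response):
  item 1: 5
  item 2: 4
  item 3: 4
  item 4: 2
  item 5: 3
  item 6: 6 − 5 = 1
  item 7: 2
  item 8: 6 − 1 = 5
  item 9: 3
  item 10: 2
  item 11: 1
  item 12: 4
Sum = 5 + 4 + 4 + 2 + 3 + 1 + 2 + 5 + 3 + 2 + 1 + 4 = 36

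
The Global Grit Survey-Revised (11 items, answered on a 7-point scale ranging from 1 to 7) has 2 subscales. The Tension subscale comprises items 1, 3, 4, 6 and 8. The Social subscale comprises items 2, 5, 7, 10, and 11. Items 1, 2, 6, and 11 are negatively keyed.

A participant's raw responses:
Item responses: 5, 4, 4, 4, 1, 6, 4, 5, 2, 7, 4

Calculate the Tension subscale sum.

Tension items: 1, 3, 4, 6, 8.
Of these, items 1 & 6 are negatively keyed; reverse-coded value = 8 − response.
  item 1: 8 − 5 = 3
  item 3: 4
  item 4: 4
  item 6: 8 − 6 = 2
  item 8: 5
Sum = 3 + 4 + 4 + 2 + 5 = 18

18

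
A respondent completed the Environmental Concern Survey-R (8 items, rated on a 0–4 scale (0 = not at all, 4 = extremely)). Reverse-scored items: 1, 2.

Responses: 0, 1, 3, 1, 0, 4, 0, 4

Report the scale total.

Raw sum = 13. Reverse-scored items: 1, 2; their raw sum = 1.
Each reversal replaces raw with 4 − raw, changing the total by 4 − 2·raw per item.
Total = 13 + 2·4 − 2·1 = 13 + 8 − 2 = 19

19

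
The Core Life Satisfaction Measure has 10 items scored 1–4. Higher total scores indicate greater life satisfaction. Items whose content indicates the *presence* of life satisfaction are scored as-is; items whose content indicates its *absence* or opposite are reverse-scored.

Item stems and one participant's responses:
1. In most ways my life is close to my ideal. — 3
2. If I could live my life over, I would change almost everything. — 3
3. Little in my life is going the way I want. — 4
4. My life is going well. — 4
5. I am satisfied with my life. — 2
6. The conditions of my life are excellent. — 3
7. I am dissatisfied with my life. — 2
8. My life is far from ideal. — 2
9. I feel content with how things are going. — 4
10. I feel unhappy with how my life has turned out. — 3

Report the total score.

Items 2, 3, 7, 8, 10 describe the absence/opposite of life satisfaction → reverse-score.
reverse-coded value = 5 − response.
  item 1: 3
  item 2: 5 − 3 = 2
  item 3: 5 − 4 = 1
  item 4: 4
  item 5: 2
  item 6: 3
  item 7: 5 − 2 = 3
  item 8: 5 − 2 = 3
  item 9: 4
  item 10: 5 − 3 = 2
Total = 3 + 2 + 1 + 4 + 2 + 3 + 3 + 3 + 4 + 2 = 27

27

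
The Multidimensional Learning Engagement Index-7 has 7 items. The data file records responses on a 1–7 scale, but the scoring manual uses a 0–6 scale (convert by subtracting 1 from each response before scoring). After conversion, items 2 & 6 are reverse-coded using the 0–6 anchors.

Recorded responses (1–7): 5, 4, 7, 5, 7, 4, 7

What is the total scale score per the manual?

Convert to 0–6: 4, 3, 6, 4, 6, 3, 6
Reverse-coded (reverse-coded value = 6 − response):
  item 2: 6 − 3 = 3
  item 6: 6 − 3 = 3
Scored: 4, 3, 6, 4, 6, 3, 6
Total = 32

32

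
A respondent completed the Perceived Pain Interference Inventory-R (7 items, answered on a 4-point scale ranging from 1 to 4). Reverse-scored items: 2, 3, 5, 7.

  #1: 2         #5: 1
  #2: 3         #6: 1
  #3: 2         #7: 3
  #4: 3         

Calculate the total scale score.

17

Reverse-scored items use 5 − raw:
  item 2: 5 − 3 = 2
  item 3: 5 − 2 = 3
  item 5: 5 − 1 = 4
  item 7: 5 − 3 = 2
After reverse-coding: 2, 2, 3, 3, 4, 1, 2
Total = 2 + 2 + 3 + 3 + 4 + 1 + 2 = 17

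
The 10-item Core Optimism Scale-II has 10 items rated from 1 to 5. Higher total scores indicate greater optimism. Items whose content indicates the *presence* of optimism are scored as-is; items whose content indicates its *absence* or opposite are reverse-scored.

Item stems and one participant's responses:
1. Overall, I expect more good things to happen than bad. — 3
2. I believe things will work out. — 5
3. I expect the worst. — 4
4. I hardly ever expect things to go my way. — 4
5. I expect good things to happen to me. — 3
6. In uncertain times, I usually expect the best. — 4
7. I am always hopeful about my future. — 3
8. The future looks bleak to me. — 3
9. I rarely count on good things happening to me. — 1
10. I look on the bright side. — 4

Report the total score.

34

Items 3, 4, 8, 9 describe the absence/opposite of optimism → reverse-score.
reverse-coded value = 6 − response.
  item 1: 3
  item 2: 5
  item 3: 6 − 4 = 2
  item 4: 6 − 4 = 2
  item 5: 3
  item 6: 4
  item 7: 3
  item 8: 6 − 3 = 3
  item 9: 6 − 1 = 5
  item 10: 4
Total = 3 + 5 + 2 + 2 + 3 + 4 + 3 + 3 + 5 + 4 = 34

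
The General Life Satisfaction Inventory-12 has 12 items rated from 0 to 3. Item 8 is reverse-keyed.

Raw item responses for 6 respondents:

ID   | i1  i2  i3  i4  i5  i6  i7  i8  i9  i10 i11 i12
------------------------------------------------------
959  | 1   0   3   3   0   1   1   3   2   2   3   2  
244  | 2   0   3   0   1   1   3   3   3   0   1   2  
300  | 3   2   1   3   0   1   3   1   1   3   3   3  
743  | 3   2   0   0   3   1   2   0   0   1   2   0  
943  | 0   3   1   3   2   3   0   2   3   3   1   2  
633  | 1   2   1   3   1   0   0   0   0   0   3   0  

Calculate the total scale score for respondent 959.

Respondent 959 raw: 1, 0, 3, 3, 0, 1, 1, 3, 2, 2, 3, 2.
Reverse-coded (on a 0–3 scale, reversed = 3 − raw):
  item 1: 1
  item 2: 0
  item 3: 3
  item 4: 3
  item 5: 0
  item 6: 1
  item 7: 1
  item 8: 3 − 3 = 0
  item 9: 2
  item 10: 2
  item 11: 3
  item 12: 2
Sum = 1 + 0 + 3 + 3 + 0 + 1 + 1 + 0 + 2 + 2 + 3 + 2 = 18

18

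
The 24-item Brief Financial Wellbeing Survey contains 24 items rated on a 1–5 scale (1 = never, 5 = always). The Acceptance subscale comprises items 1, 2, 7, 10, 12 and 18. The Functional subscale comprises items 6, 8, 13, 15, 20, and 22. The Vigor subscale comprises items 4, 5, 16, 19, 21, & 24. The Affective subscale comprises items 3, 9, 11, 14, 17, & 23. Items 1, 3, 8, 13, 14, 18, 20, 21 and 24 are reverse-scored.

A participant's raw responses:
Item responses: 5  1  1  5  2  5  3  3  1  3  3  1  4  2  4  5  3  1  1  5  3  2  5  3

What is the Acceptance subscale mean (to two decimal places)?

2.33

Acceptance items: 1, 2, 7, 10, 12, 18.
Of these, items 1 & 18 are reverse-scored; on a 1–5 scale, reversed = 6 − raw.
  item 1: 6 − 5 = 1
  item 2: 1
  item 7: 3
  item 10: 3
  item 12: 1
  item 18: 6 − 1 = 5
Sum = 1 + 1 + 3 + 3 + 1 + 5 = 14
Mean = 14 / 6 = 2.33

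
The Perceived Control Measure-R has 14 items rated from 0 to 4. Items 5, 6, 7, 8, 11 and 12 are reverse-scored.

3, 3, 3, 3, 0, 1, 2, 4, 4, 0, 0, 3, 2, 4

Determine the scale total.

36

Reversing items 5, 6, 7, 8, 11 and 12 with 4 − raw:
Total = 3 + 3 + 3 + 3 + (4−0) + (4−1) + (4−2) + (4−4) + 4 + 0 + (4−0) + (4−3) + 2 + 4
      = 3 + 3 + 3 + 3 + 4 + 3 + 2 + 0 + 4 + 0 + 4 + 1 + 2 + 4 = 36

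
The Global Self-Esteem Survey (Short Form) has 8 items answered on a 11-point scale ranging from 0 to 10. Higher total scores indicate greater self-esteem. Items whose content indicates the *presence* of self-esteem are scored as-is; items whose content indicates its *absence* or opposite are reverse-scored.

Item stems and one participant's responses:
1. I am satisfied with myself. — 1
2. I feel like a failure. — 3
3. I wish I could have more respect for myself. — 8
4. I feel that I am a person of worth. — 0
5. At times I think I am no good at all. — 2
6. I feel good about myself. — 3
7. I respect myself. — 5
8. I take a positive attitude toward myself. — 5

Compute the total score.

Items 2, 3, 5 describe the absence/opposite of self-esteem → reverse-score.
on a 0–10 scale, reversed = 10 − raw.
  item 1: 1
  item 2: 10 − 3 = 7
  item 3: 10 − 8 = 2
  item 4: 0
  item 5: 10 − 2 = 8
  item 6: 3
  item 7: 5
  item 8: 5
Total = 1 + 7 + 2 + 0 + 8 + 3 + 5 + 5 = 31

31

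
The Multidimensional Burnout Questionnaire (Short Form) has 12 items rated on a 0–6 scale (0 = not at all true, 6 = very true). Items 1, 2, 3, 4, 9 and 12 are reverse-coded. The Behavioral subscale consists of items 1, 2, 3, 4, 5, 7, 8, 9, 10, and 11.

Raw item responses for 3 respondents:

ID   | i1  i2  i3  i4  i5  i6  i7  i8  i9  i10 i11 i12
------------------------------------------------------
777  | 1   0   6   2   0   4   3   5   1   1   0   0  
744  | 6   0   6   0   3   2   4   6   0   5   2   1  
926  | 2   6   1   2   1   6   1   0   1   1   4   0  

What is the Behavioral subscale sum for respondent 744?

38

Respondent 744 raw: 6, 0, 6, 0, 3, 2, 4, 6, 0, 5, 2, 1.
Behavioral items: 1, 2, 3, 4, 5, 7, 8, 9, 10, 11.
Reverse-coded (reverse-coded value = 6 − response):
  item 1: 6 − 6 = 0
  item 2: 6 − 0 = 6
  item 3: 6 − 6 = 0
  item 4: 6 − 0 = 6
  item 5: 3
  item 7: 4
  item 8: 6
  item 9: 6 − 0 = 6
  item 10: 5
  item 11: 2
Sum = 0 + 6 + 0 + 6 + 3 + 4 + 6 + 6 + 5 + 2 = 38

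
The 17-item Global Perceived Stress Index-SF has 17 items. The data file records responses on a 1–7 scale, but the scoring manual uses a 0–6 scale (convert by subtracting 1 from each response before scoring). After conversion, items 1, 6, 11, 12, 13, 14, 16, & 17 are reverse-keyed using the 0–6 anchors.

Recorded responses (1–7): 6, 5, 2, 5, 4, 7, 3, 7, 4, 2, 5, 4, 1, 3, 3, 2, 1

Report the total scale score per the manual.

53

Convert to 0–6: 5, 4, 1, 4, 3, 6, 2, 6, 3, 1, 4, 3, 0, 2, 2, 1, 0
Reverse-coded (reversed = (0+6) − raw = 6 − raw):
  item 1: 6 − 5 = 1
  item 6: 6 − 6 = 0
  item 11: 6 − 4 = 2
  item 12: 6 − 3 = 3
  item 13: 6 − 0 = 6
  item 14: 6 − 2 = 4
  item 16: 6 − 1 = 5
  item 17: 6 − 0 = 6
Scored: 1, 4, 1, 4, 3, 0, 2, 6, 3, 1, 2, 3, 6, 4, 2, 5, 6
Total = 53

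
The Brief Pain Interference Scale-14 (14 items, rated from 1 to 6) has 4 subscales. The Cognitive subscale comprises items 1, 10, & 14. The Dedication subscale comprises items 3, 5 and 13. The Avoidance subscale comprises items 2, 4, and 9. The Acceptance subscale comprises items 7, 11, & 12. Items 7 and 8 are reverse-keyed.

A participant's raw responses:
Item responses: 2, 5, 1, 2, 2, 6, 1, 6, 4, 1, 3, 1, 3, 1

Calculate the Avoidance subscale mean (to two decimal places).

Avoidance items: 2, 4, 9.
  item 2: 5
  item 4: 2
  item 9: 4
Sum = 5 + 2 + 4 = 11
Mean = 11 / 3 = 3.67

3.67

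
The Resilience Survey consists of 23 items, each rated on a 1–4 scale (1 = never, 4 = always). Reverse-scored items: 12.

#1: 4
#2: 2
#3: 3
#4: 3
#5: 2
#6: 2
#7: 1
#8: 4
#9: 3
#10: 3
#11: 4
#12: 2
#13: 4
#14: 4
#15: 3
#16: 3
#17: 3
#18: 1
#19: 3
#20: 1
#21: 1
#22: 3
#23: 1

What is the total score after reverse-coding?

61

Reverse-coded items (on a 1–4 scale, reversed = 5 − raw):
  item 12: 5 − 2 = 3
Scored responses: 4, 2, 3, 3, 2, 2, 1, 4, 3, 3, 4, 3, 4, 4, 3, 3, 3, 1, 3, 1, 1, 3, 1
Total = 4 + 2 + 3 + 3 + 2 + 2 + 1 + 4 + 3 + 3 + 4 + 3 + 4 + 4 + 3 + 3 + 3 + 1 + 3 + 1 + 1 + 3 + 1 = 61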